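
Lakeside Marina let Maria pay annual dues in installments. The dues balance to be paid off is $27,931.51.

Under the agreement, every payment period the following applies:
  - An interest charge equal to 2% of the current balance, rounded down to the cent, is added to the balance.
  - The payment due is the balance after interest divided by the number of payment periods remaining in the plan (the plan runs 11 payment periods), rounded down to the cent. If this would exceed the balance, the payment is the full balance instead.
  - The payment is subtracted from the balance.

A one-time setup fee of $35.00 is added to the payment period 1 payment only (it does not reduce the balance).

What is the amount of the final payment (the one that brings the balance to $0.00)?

# | Opening | Interest | Payment | Fee | End bal
1 | $27,931.51 | $558.63 | $2,590.01 | $35.00 | $25,900.13
2 | $25,900.13 | $518.00 | $2,641.81 | — | $23,776.32
3 | $23,776.32 | $475.52 | $2,694.64 | — | $21,557.20
4 | $21,557.20 | $431.14 | $2,748.54 | — | $19,239.80
5 | $19,239.80 | $384.79 | $2,803.51 | — | $16,821.08
6 | $16,821.08 | $336.42 | $2,859.58 | — | $14,297.92
7 | $14,297.92 | $285.95 | $2,916.77 | — | $11,667.10
8 | $11,667.10 | $233.34 | $2,975.11 | — | $8,925.33
9 | $8,925.33 | $178.50 | $3,034.61 | — | $6,069.22
10 | $6,069.22 | $121.38 | $3,095.30 | — | $3,095.30
11 | $3,095.30 | $61.90 | $3,157.20 | — | $0.00

$3,157.20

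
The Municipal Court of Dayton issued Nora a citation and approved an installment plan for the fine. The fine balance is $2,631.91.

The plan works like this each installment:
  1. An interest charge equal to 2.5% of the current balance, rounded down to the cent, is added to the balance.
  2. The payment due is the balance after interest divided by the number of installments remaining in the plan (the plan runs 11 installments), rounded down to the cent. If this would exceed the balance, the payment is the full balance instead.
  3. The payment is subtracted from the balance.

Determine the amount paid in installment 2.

Installment 1: opening $2,631.91; interest $65.79 → $2,697.70; payment $245.24; balance $2,452.46
Installment 2: opening $2,452.46; interest $61.31 → $2,513.77; payment $251.37; balance $2,262.40

$251.37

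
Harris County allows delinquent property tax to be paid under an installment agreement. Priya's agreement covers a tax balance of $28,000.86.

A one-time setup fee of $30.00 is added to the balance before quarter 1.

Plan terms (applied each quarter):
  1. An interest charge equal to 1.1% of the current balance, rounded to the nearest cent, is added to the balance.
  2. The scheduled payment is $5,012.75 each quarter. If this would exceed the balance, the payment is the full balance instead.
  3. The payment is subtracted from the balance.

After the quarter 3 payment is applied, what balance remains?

Quarter 1: opening $28,030.86; interest $308.34 → $28,339.20; payment $5,012.75; balance $23,326.45
Quarter 2: opening $23,326.45; interest $256.59 → $23,583.04; payment $5,012.75; balance $18,570.29
Quarter 3: opening $18,570.29; interest $204.27 → $18,774.56; payment $5,012.75; balance $13,761.81

$13,761.81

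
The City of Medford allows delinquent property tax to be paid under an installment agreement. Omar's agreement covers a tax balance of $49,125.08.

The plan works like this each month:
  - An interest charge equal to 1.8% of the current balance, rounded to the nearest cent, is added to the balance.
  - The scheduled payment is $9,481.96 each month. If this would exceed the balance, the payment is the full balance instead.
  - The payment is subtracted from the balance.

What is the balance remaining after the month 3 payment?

Month 1: opening $49,125.08; interest $884.25 → $50,009.33; payment $9,481.96; balance $40,527.37
Month 2: opening $40,527.37; interest $729.49 → $41,256.86; payment $9,481.96; balance $31,774.90
Month 3: opening $31,774.90; interest $571.95 → $32,346.85; payment $9,481.96; balance $22,864.89

$22,864.89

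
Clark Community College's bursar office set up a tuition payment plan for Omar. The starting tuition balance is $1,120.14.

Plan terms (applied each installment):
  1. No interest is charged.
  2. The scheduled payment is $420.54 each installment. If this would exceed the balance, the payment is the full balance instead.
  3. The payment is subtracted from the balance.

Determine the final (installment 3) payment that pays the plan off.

$279.06

Installment 1: $1,120.14 − $420.54 → $699.60
Installment 2: $699.60 − $420.54 → $279.06
Installment 3: $279.06 − $279.06 → $0.00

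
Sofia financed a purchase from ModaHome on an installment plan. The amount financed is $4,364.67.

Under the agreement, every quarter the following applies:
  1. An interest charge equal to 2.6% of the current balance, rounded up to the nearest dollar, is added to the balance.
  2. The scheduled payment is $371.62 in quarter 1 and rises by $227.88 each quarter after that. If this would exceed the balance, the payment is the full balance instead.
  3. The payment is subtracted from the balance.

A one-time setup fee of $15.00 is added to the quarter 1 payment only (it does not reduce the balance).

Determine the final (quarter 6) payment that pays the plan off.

# | Opening | Interest | Payment | Fee | End bal
1 | $4,364.67 | $114.00 | $371.62 | $15.00 | $4,107.05
2 | $4,107.05 | $107.00 | $599.50 | — | $3,614.55
3 | $3,614.55 | $94.00 | $827.38 | — | $2,881.17
4 | $2,881.17 | $75.00 | $1,055.26 | — | $1,900.91
5 | $1,900.91 | $50.00 | $1,283.14 | — | $667.77
6 | $667.77 | $18.00 | $685.77 | — | $0.00

$685.77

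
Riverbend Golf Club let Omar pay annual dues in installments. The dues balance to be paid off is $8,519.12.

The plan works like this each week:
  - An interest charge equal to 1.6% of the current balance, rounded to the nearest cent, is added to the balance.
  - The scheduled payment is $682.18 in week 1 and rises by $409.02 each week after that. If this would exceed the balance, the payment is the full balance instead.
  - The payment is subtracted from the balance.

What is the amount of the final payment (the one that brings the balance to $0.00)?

Week 1: opening $8,519.12; interest $136.31 → $8,655.43; payment $682.18; balance $7,973.25
Week 2: opening $7,973.25; interest $127.57 → $8,100.82; payment $1,091.20; balance $7,009.62
Week 3: opening $7,009.62; interest $112.15 → $7,121.77; payment $1,500.22; balance $5,621.55
Week 4: opening $5,621.55; interest $89.94 → $5,711.49; payment $1,909.24; balance $3,802.25
Week 5: opening $3,802.25; interest $60.84 → $3,863.09; payment $2,318.26; balance $1,544.83
Week 6: opening $1,544.83; interest $24.72 → $1,569.55; payment $1,569.55; balance $0.00

$1,569.55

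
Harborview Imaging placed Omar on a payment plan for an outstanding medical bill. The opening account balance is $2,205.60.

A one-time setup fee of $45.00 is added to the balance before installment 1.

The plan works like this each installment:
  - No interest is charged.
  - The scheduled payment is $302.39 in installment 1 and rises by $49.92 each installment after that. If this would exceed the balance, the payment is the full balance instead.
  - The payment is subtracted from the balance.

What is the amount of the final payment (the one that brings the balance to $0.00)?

$239.45

# | Opening | Payment | End bal
1 | $2,250.60 | $302.39 | $1,948.21
2 | $1,948.21 | $352.31 | $1,595.90
3 | $1,595.90 | $402.23 | $1,193.67
4 | $1,193.67 | $452.15 | $741.52
5 | $741.52 | $502.07 | $239.45
6 | $239.45 | $239.45 | $0.00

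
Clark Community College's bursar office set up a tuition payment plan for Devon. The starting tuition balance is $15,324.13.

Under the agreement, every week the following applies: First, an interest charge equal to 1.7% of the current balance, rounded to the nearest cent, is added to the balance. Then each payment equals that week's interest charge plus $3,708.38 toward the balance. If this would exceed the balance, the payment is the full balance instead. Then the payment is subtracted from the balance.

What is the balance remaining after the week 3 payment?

$4,198.99

Week 1: opening $15,324.13; interest $260.51 → $15,584.64; payment $3,968.89; balance $11,615.75
Week 2: opening $11,615.75; interest $197.47 → $11,813.22; payment $3,905.85; balance $7,907.37
Week 3: opening $7,907.37; interest $134.43 → $8,041.80; payment $3,842.81; balance $4,198.99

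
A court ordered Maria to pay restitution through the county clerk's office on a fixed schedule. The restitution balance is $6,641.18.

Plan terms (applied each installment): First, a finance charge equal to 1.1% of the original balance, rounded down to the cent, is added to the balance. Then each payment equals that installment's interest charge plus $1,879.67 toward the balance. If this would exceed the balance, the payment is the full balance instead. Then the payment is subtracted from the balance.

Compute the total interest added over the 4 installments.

# | Opening | Interest | Payment | End bal
1 | $6,641.18 | $73.05 | $1,952.72 | $4,761.51
2 | $4,761.51 | $73.05 | $1,952.72 | $2,881.84
3 | $2,881.84 | $73.05 | $1,952.72 | $1,002.17
4 | $1,002.17 | $73.05 | $1,075.22 | $0.00
Total interest: $73.05 + $73.05 + $73.05 + $73.05 = $292.20

$292.20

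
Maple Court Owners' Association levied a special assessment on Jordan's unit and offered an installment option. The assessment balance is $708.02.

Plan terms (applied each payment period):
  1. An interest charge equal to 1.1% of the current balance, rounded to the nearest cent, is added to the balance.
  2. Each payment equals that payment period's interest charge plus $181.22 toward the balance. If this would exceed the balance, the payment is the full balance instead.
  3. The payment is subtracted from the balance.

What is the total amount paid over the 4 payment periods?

$727.21

# | Opening | Interest | Payment | End bal
1 | $708.02 | $7.79 | $189.01 | $526.80
2 | $526.80 | $5.79 | $187.01 | $345.58
3 | $345.58 | $3.80 | $185.02 | $164.36
4 | $164.36 | $1.81 | $166.17 | $0.00
Total paid: $727.21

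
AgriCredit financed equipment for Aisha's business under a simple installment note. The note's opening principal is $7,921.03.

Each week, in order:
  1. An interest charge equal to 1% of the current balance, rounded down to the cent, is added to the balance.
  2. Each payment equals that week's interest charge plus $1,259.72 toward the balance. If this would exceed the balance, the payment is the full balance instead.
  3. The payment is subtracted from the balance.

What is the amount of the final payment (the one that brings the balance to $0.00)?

$366.33

Week 1: opening $7,921.03; interest $79.21 → $8,000.24; payment $1,338.93; balance $6,661.31
Week 2: opening $6,661.31; interest $66.61 → $6,727.92; payment $1,326.33; balance $5,401.59
Week 3: opening $5,401.59; interest $54.01 → $5,455.60; payment $1,313.73; balance $4,141.87
Week 4: opening $4,141.87; interest $41.41 → $4,183.28; payment $1,301.13; balance $2,882.15
Week 5: opening $2,882.15; interest $28.82 → $2,910.97; payment $1,288.54; balance $1,622.43
Week 6: opening $1,622.43; interest $16.22 → $1,638.65; payment $1,275.94; balance $362.71
Week 7: opening $362.71; interest $3.62 → $366.33; payment $366.33; balance $0.00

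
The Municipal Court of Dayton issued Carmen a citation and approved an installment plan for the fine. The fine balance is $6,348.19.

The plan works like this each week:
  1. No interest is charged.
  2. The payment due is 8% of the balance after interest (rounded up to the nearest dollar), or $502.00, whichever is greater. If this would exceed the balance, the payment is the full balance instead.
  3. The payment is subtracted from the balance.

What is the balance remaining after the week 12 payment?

$318.19

Week 1: opening $6,348.19; payment $508.00; balance $5,840.19
Week 2: opening $5,840.19; payment $502.00; balance $5,338.19
Week 3: opening $5,338.19; payment $502.00; balance $4,836.19
Week 4: opening $4,836.19; payment $502.00; balance $4,334.19
Week 5: opening $4,334.19; payment $502.00; balance $3,832.19
Week 6: opening $3,832.19; payment $502.00; balance $3,330.19
Week 7: opening $3,330.19; payment $502.00; balance $2,828.19
Week 8: opening $2,828.19; payment $502.00; balance $2,326.19
Week 9: opening $2,326.19; payment $502.00; balance $1,824.19
Week 10: opening $1,824.19; payment $502.00; balance $1,322.19
Week 11: opening $1,322.19; payment $502.00; balance $820.19
Week 12: opening $820.19; payment $502.00; balance $318.19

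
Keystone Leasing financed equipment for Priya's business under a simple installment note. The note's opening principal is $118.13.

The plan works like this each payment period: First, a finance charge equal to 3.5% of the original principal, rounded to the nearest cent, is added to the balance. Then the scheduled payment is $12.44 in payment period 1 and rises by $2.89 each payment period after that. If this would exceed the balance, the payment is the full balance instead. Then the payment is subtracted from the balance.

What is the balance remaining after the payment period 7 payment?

$0.00

Payment period 1: $118.13 +$4.13 interest = $122.26; pay $12.44 → $109.82
Payment period 2: $109.82 +$4.13 interest = $113.95; pay $15.33 → $98.62
Payment period 3: $98.62 +$4.13 interest = $102.75; pay $18.22 → $84.53
Payment period 4: $84.53 +$4.13 interest = $88.66; pay $21.11 → $67.55
Payment period 5: $67.55 +$4.13 interest = $71.68; pay $24.00 → $47.68
Payment period 6: $47.68 +$4.13 interest = $51.81; pay $26.89 → $24.92
Payment period 7: $24.92 +$4.13 interest = $29.05; pay $29.05 → $0.00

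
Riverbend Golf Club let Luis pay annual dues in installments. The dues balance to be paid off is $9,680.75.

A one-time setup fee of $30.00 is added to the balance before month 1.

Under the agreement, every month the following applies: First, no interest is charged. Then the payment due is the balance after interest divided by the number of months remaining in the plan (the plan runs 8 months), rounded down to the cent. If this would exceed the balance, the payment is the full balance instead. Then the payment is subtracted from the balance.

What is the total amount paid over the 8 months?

$9,710.75

# | Opening | Payment | End bal
1 | $9,710.75 | $1,213.84 | $8,496.91
2 | $8,496.91 | $1,213.84 | $7,283.07
3 | $7,283.07 | $1,213.84 | $6,069.23
4 | $6,069.23 | $1,213.84 | $4,855.39
5 | $4,855.39 | $1,213.84 | $3,641.55
6 | $3,641.55 | $1,213.85 | $2,427.70
7 | $2,427.70 | $1,213.85 | $1,213.85
8 | $1,213.85 | $1,213.85 | $0.00
Total paid: $9,710.75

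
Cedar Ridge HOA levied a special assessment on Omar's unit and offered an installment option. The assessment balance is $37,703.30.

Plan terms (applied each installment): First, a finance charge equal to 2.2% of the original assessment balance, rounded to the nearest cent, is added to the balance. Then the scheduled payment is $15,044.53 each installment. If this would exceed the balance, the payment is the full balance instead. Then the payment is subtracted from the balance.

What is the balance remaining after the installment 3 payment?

Installment 1: opening $37,703.30; interest $829.47 → $38,532.77; payment $15,044.53; balance $23,488.24
Installment 2: opening $23,488.24; interest $829.47 → $24,317.71; payment $15,044.53; balance $9,273.18
Installment 3: opening $9,273.18; interest $829.47 → $10,102.65; payment $10,102.65; balance $0.00

$0.00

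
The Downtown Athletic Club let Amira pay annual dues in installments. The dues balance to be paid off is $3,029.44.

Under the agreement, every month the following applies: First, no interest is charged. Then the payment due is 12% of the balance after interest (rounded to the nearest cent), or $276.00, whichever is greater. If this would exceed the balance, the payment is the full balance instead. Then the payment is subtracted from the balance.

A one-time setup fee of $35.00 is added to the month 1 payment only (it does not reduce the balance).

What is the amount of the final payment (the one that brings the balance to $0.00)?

Month 1: opening $3,029.44; payment $363.53 (+ $35.00 fee); balance $2,665.91
Month 2: opening $2,665.91; payment $319.91; balance $2,346.00
Month 3: opening $2,346.00; payment $281.52; balance $2,064.48
Month 4: opening $2,064.48; payment $276.00; balance $1,788.48
Month 5: opening $1,788.48; payment $276.00; balance $1,512.48
Month 6: opening $1,512.48; payment $276.00; balance $1,236.48
Month 7: opening $1,236.48; payment $276.00; balance $960.48
Month 8: opening $960.48; payment $276.00; balance $684.48
Month 9: opening $684.48; payment $276.00; balance $408.48
Month 10: opening $408.48; payment $276.00; balance $132.48
Month 11: opening $132.48; payment $132.48; balance $0.00

$132.48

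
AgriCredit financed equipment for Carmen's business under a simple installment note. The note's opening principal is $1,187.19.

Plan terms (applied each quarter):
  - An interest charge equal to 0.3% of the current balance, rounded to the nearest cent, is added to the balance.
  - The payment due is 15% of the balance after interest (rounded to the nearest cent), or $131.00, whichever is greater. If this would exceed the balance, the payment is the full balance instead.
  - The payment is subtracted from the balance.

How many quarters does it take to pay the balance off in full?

9

Quarter 1: $1,187.19 +$3.56 interest = $1,190.75; pay $178.61 → $1,012.14
Quarter 2: $1,012.14 +$3.04 interest = $1,015.18; pay $152.28 → $862.90
Quarter 3: $862.90 +$2.59 interest = $865.49; pay $131.00 → $734.49
Quarter 4: $734.49 +$2.20 interest = $736.69; pay $131.00 → $605.69
Quarter 5: $605.69 +$1.82 interest = $607.51; pay $131.00 → $476.51
Quarter 6: $476.51 +$1.43 interest = $477.94; pay $131.00 → $346.94
Quarter 7: $346.94 +$1.04 interest = $347.98; pay $131.00 → $216.98
Quarter 8: $216.98 +$0.65 interest = $217.63; pay $131.00 → $86.63
Quarter 9: $86.63 +$0.26 interest = $86.89; pay $86.89 → $0.00
Balance reaches $0.00 in quarter 9.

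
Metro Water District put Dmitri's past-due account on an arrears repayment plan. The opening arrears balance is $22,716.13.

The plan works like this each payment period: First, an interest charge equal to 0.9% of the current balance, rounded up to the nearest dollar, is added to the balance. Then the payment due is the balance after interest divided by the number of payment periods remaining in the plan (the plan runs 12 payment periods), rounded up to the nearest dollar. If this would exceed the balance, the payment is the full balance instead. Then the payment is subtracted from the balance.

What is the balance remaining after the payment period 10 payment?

$4,140.13

Payment period 1: opening $22,716.13; interest $205.00 → $22,921.13; payment $1,911.00; balance $21,010.13
Payment period 2: opening $21,010.13; interest $190.00 → $21,200.13; payment $1,928.00; balance $19,272.13
Payment period 3: opening $19,272.13; interest $174.00 → $19,446.13; payment $1,945.00; balance $17,501.13
Payment period 4: opening $17,501.13; interest $158.00 → $17,659.13; payment $1,963.00; balance $15,696.13
Payment period 5: opening $15,696.13; interest $142.00 → $15,838.13; payment $1,980.00; balance $13,858.13
Payment period 6: opening $13,858.13; interest $125.00 → $13,983.13; payment $1,998.00; balance $11,985.13
Payment period 7: opening $11,985.13; interest $108.00 → $12,093.13; payment $2,016.00; balance $10,077.13
Payment period 8: opening $10,077.13; interest $91.00 → $10,168.13; payment $2,034.00; balance $8,134.13
Payment period 9: opening $8,134.13; interest $74.00 → $8,208.13; payment $2,053.00; balance $6,155.13
Payment period 10: opening $6,155.13; interest $56.00 → $6,211.13; payment $2,071.00; balance $4,140.13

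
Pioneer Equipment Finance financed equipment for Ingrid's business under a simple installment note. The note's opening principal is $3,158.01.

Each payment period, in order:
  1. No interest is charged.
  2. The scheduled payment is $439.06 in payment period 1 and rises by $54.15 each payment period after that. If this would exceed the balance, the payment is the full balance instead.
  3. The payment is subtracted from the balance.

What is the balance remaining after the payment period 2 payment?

$2,225.74

# | Opening | Payment | End bal
1 | $3,158.01 | $439.06 | $2,718.95
2 | $2,718.95 | $493.21 | $2,225.74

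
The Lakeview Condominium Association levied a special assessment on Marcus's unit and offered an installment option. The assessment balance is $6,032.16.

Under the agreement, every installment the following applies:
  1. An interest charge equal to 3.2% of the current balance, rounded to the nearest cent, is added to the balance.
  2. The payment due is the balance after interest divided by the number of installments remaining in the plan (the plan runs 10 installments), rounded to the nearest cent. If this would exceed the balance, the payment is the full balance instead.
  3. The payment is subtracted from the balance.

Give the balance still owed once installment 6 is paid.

$2,914.82

Installment 1: opening $6,032.16; interest $193.03 → $6,225.19; payment $622.52; balance $5,602.67
Installment 2: opening $5,602.67; interest $179.29 → $5,781.96; payment $642.44; balance $5,139.52
Installment 3: opening $5,139.52; interest $164.46 → $5,303.98; payment $663.00; balance $4,640.98
Installment 4: opening $4,640.98; interest $148.51 → $4,789.49; payment $684.21; balance $4,105.28
Installment 5: opening $4,105.28; interest $131.37 → $4,236.65; payment $706.11; balance $3,530.54
Installment 6: opening $3,530.54; interest $112.98 → $3,643.52; payment $728.70; balance $2,914.82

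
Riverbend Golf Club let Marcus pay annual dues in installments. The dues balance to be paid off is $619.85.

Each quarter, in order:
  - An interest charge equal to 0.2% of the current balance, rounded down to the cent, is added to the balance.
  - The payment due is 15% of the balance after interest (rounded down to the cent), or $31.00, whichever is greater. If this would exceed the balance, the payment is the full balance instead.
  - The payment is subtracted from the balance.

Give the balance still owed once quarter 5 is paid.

Quarter 1: opening $619.85; interest $1.23 → $621.08; payment $93.16; balance $527.92
Quarter 2: opening $527.92; interest $1.05 → $528.97; payment $79.34; balance $449.63
Quarter 3: opening $449.63; interest $0.89 → $450.52; payment $67.57; balance $382.95
Quarter 4: opening $382.95; interest $0.76 → $383.71; payment $57.55; balance $326.16
Quarter 5: opening $326.16; interest $0.65 → $326.81; payment $49.02; balance $277.79

$277.79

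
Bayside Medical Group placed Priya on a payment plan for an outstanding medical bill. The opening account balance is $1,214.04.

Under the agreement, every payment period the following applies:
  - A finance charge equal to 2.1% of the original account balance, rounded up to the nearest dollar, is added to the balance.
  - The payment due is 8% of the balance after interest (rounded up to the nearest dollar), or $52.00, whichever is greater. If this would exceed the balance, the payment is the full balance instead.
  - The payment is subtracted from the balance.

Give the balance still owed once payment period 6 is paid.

Payment period 1: $1,214.04 +$26.00 interest = $1,240.04; pay $100.00 → $1,140.04
Payment period 2: $1,140.04 +$26.00 interest = $1,166.04; pay $94.00 → $1,072.04
Payment period 3: $1,072.04 +$26.00 interest = $1,098.04; pay $88.00 → $1,010.04
Payment period 4: $1,010.04 +$26.00 interest = $1,036.04; pay $83.00 → $953.04
Payment period 5: $953.04 +$26.00 interest = $979.04; pay $79.00 → $900.04
Payment period 6: $900.04 +$26.00 interest = $926.04; pay $75.00 → $851.04

$851.04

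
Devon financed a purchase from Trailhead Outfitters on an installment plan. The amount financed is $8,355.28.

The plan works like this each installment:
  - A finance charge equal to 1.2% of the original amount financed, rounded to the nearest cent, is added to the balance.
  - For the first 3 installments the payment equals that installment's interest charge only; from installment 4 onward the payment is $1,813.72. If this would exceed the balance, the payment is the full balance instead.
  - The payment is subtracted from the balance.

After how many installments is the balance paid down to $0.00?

8

Installment 1: $8,355.28 +$100.26 interest = $8,455.54; pay $100.26 → $8,355.28
Installment 2: $8,355.28 +$100.26 interest = $8,455.54; pay $100.26 → $8,355.28
Installment 3: $8,355.28 +$100.26 interest = $8,455.54; pay $100.26 → $8,355.28
Installment 4: $8,355.28 +$100.26 interest = $8,455.54; pay $1,813.72 → $6,641.82
Installment 5: $6,641.82 +$100.26 interest = $6,742.08; pay $1,813.72 → $4,928.36
Installment 6: $4,928.36 +$100.26 interest = $5,028.62; pay $1,813.72 → $3,214.90
Installment 7: $3,214.90 +$100.26 interest = $3,315.16; pay $1,813.72 → $1,501.44
Installment 8: $1,501.44 +$100.26 interest = $1,601.70; pay $1,601.70 → $0.00
Balance reaches $0.00 in installment 8.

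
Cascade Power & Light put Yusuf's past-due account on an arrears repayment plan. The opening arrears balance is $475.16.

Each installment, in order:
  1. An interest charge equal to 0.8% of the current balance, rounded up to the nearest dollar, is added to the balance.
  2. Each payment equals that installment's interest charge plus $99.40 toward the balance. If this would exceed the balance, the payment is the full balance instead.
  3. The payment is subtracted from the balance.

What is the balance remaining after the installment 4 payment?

$77.56

Installment 1: opening $475.16; interest $4.00 → $479.16; payment $103.40; balance $375.76
Installment 2: opening $375.76; interest $4.00 → $379.76; payment $103.40; balance $276.36
Installment 3: opening $276.36; interest $3.00 → $279.36; payment $102.40; balance $176.96
Installment 4: opening $176.96; interest $2.00 → $178.96; payment $101.40; balance $77.56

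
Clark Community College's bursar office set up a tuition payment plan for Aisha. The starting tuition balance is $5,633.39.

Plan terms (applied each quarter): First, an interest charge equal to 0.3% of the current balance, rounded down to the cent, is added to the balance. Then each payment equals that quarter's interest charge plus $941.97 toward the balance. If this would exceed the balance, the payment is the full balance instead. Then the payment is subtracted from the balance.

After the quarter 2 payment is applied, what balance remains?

Quarter 1: opening $5,633.39; interest $16.90 → $5,650.29; payment $958.87; balance $4,691.42
Quarter 2: opening $4,691.42; interest $14.07 → $4,705.49; payment $956.04; balance $3,749.45

$3,749.45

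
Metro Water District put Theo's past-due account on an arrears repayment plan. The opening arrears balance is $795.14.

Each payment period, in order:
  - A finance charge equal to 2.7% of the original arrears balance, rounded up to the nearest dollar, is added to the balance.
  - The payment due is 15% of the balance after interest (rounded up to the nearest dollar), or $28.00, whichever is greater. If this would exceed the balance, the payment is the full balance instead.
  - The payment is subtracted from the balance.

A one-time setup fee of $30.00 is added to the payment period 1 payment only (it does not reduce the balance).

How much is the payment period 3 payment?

$95.00

Payment period 1: opening $795.14; interest $22.00 → $817.14; payment $123.00 (+ $30.00 fee); balance $694.14
Payment period 2: opening $694.14; interest $22.00 → $716.14; payment $108.00; balance $608.14
Payment period 3: opening $608.14; interest $22.00 → $630.14; payment $95.00; balance $535.14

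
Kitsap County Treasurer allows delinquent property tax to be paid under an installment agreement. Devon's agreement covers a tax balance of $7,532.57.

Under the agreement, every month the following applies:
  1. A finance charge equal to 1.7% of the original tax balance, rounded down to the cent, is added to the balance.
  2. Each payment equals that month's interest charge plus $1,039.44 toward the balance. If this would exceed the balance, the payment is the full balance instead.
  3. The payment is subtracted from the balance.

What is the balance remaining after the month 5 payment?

Month 1: opening $7,532.57; interest $128.05 → $7,660.62; payment $1,167.49; balance $6,493.13
Month 2: opening $6,493.13; interest $128.05 → $6,621.18; payment $1,167.49; balance $5,453.69
Month 3: opening $5,453.69; interest $128.05 → $5,581.74; payment $1,167.49; balance $4,414.25
Month 4: opening $4,414.25; interest $128.05 → $4,542.30; payment $1,167.49; balance $3,374.81
Month 5: opening $3,374.81; interest $128.05 → $3,502.86; payment $1,167.49; balance $2,335.37

$2,335.37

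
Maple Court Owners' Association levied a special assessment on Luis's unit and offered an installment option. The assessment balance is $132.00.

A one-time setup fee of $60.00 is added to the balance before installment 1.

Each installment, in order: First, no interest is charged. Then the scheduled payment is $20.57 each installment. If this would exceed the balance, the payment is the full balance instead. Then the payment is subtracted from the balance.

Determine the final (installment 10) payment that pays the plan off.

$6.87

Installment 1: $192.00 − $20.57 → $171.43
Installment 2: $171.43 − $20.57 → $150.86
Installment 3: $150.86 − $20.57 → $130.29
Installment 4: $130.29 − $20.57 → $109.72
Installment 5: $109.72 − $20.57 → $89.15
Installment 6: $89.15 − $20.57 → $68.58
Installment 7: $68.58 − $20.57 → $48.01
Installment 8: $48.01 − $20.57 → $27.44
Installment 9: $27.44 − $20.57 → $6.87
Installment 10: $6.87 − $6.87 → $0.00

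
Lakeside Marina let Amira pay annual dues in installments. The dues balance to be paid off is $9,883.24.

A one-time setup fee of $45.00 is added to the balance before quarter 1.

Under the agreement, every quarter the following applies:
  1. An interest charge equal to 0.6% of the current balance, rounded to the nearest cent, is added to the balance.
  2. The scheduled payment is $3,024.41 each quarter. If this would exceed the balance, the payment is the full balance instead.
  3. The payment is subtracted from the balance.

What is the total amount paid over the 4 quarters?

$10,059.35

Quarter 1: opening $9,928.24; interest $59.57 → $9,987.81; payment $3,024.41; balance $6,963.40
Quarter 2: opening $6,963.40; interest $41.78 → $7,005.18; payment $3,024.41; balance $3,980.77
Quarter 3: opening $3,980.77; interest $23.88 → $4,004.65; payment $3,024.41; balance $980.24
Quarter 4: opening $980.24; interest $5.88 → $986.12; payment $986.12; balance $0.00
Total paid: $10,059.35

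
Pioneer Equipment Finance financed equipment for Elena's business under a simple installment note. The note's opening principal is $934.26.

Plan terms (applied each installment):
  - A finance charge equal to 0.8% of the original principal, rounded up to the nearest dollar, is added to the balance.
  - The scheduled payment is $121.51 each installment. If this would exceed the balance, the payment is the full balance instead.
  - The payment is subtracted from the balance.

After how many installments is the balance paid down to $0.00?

Installment 1: opening $934.26; interest $8.00 → $942.26; payment $121.51; balance $820.75
Installment 2: opening $820.75; interest $8.00 → $828.75; payment $121.51; balance $707.24
Installment 3: opening $707.24; interest $8.00 → $715.24; payment $121.51; balance $593.73
Installment 4: opening $593.73; interest $8.00 → $601.73; payment $121.51; balance $480.22
Installment 5: opening $480.22; interest $8.00 → $488.22; payment $121.51; balance $366.71
Installment 6: opening $366.71; interest $8.00 → $374.71; payment $121.51; balance $253.20
Installment 7: opening $253.20; interest $8.00 → $261.20; payment $121.51; balance $139.69
Installment 8: opening $139.69; interest $8.00 → $147.69; payment $121.51; balance $26.18
Installment 9: opening $26.18; interest $8.00 → $34.18; payment $34.18; balance $0.00
Balance reaches $0.00 in installment 9.

9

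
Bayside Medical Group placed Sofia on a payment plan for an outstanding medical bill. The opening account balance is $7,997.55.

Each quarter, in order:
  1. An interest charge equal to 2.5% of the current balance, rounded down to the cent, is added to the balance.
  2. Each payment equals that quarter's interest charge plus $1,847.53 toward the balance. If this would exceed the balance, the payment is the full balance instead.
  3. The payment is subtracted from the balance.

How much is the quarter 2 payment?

$2,001.28

# | Opening | Interest | Payment | End bal
1 | $7,997.55 | $199.93 | $2,047.46 | $6,150.02
2 | $6,150.02 | $153.75 | $2,001.28 | $4,302.49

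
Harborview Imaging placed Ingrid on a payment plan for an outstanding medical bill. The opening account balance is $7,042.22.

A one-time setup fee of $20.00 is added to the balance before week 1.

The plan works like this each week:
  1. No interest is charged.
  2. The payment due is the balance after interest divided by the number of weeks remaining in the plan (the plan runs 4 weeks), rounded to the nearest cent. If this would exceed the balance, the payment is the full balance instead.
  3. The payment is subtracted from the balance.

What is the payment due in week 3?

Week 1: opening $7,062.22; payment $1,765.56; balance $5,296.66
Week 2: opening $5,296.66; payment $1,765.55; balance $3,531.11
Week 3: opening $3,531.11; payment $1,765.56; balance $1,765.55

$1,765.56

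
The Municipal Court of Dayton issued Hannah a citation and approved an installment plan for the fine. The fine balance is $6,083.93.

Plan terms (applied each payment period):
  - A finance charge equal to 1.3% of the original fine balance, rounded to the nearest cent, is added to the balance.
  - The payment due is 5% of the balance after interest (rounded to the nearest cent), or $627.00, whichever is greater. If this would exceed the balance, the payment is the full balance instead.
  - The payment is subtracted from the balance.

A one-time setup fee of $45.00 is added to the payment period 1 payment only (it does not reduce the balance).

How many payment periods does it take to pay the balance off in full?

Payment period 1: $6,083.93 +$79.09 interest = $6,163.02; pay $627.00 (+ $45.00 fee) → $5,536.02
Payment period 2: $5,536.02 +$79.09 interest = $5,615.11; pay $627.00 → $4,988.11
Payment period 3: $4,988.11 +$79.09 interest = $5,067.20; pay $627.00 → $4,440.20
Payment period 4: $4,440.20 +$79.09 interest = $4,519.29; pay $627.00 → $3,892.29
Payment period 5: $3,892.29 +$79.09 interest = $3,971.38; pay $627.00 → $3,344.38
Payment period 6: $3,344.38 +$79.09 interest = $3,423.47; pay $627.00 → $2,796.47
Payment period 7: $2,796.47 +$79.09 interest = $2,875.56; pay $627.00 → $2,248.56
Payment period 8: $2,248.56 +$79.09 interest = $2,327.65; pay $627.00 → $1,700.65
Payment period 9: $1,700.65 +$79.09 interest = $1,779.74; pay $627.00 → $1,152.74
Payment period 10: $1,152.74 +$79.09 interest = $1,231.83; pay $627.00 → $604.83
Payment period 11: $604.83 +$79.09 interest = $683.92; pay $627.00 → $56.92
Payment period 12: $56.92 +$79.09 interest = $136.01; pay $136.01 → $0.00
Balance reaches $0.00 in payment period 12.

12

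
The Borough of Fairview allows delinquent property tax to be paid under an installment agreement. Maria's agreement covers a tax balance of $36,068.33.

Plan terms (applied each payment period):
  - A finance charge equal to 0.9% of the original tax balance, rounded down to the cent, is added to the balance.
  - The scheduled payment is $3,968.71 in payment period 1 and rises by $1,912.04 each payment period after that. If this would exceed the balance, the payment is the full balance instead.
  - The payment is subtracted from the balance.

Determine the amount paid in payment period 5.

$10,344.30

Payment period 1: $36,068.33 +$324.61 interest = $36,392.94; pay $3,968.71 → $32,424.23
Payment period 2: $32,424.23 +$324.61 interest = $32,748.84; pay $5,880.75 → $26,868.09
Payment period 3: $26,868.09 +$324.61 interest = $27,192.70; pay $7,792.79 → $19,399.91
Payment period 4: $19,399.91 +$324.61 interest = $19,724.52; pay $9,704.83 → $10,019.69
Payment period 5: $10,019.69 +$324.61 interest = $10,344.30; pay $10,344.30 → $0.00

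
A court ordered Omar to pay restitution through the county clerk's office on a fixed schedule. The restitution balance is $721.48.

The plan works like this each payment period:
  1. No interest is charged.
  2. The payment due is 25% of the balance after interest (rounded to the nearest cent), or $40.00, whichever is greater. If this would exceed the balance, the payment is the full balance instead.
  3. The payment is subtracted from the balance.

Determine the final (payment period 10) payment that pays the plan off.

# | Opening | Payment | End bal
1 | $721.48 | $180.37 | $541.11
2 | $541.11 | $135.28 | $405.83
3 | $405.83 | $101.46 | $304.37
4 | $304.37 | $76.09 | $228.28
5 | $228.28 | $57.07 | $171.21
6 | $171.21 | $42.80 | $128.41
7 | $128.41 | $40.00 | $88.41
8 | $88.41 | $40.00 | $48.41
9 | $48.41 | $40.00 | $8.41
10 | $8.41 | $8.41 | $0.00

$8.41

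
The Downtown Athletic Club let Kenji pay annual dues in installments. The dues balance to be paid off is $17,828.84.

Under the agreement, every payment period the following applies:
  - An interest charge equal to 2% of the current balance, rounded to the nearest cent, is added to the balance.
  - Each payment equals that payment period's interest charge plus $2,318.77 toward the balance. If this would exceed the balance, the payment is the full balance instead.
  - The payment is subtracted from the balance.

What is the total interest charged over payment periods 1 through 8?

Payment period 1: $17,828.84 +$356.58 interest = $18,185.42; pay $2,675.35 → $15,510.07
Payment period 2: $15,510.07 +$310.20 interest = $15,820.27; pay $2,628.97 → $13,191.30
Payment period 3: $13,191.30 +$263.83 interest = $13,455.13; pay $2,582.60 → $10,872.53
Payment period 4: $10,872.53 +$217.45 interest = $11,089.98; pay $2,536.22 → $8,553.76
Payment period 5: $8,553.76 +$171.08 interest = $8,724.84; pay $2,489.85 → $6,234.99
Payment period 6: $6,234.99 +$124.70 interest = $6,359.69; pay $2,443.47 → $3,916.22
Payment period 7: $3,916.22 +$78.32 interest = $3,994.54; pay $2,397.09 → $1,597.45
Payment period 8: $1,597.45 +$31.95 interest = $1,629.40; pay $1,629.40 → $0.00
Total interest: $356.58 + $310.20 + $263.83 + $217.45 + $171.08 + $124.70 + $78.32 + $31.95 = $1,554.11

$1,554.11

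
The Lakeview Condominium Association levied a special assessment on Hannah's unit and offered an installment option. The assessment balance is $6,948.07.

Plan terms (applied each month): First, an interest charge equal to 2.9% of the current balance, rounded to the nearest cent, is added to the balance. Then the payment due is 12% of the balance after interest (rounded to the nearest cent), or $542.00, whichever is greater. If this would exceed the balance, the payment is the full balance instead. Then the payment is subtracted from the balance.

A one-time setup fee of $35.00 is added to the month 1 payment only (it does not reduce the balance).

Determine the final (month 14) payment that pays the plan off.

$529.45

# | Opening | Interest | Payment | Fee | End bal
1 | $6,948.07 | $201.49 | $857.95 | $35.00 | $6,291.61
2 | $6,291.61 | $182.46 | $776.89 | — | $5,697.18
3 | $5,697.18 | $165.22 | $703.49 | — | $5,158.91
4 | $5,158.91 | $149.61 | $637.02 | — | $4,671.50
5 | $4,671.50 | $135.47 | $576.84 | — | $4,230.13
6 | $4,230.13 | $122.67 | $542.00 | — | $3,810.80
7 | $3,810.80 | $110.51 | $542.00 | — | $3,379.31
8 | $3,379.31 | $98.00 | $542.00 | — | $2,935.31
9 | $2,935.31 | $85.12 | $542.00 | — | $2,478.43
10 | $2,478.43 | $71.87 | $542.00 | — | $2,008.30
11 | $2,008.30 | $58.24 | $542.00 | — | $1,524.54
12 | $1,524.54 | $44.21 | $542.00 | — | $1,026.75
13 | $1,026.75 | $29.78 | $542.00 | — | $514.53
14 | $514.53 | $14.92 | $529.45 | — | $0.00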